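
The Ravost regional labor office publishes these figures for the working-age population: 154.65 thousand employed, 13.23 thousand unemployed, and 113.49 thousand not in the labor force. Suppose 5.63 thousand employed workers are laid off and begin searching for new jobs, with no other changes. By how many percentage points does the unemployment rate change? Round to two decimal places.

Initially, labor force = 154.65 + 13.23 = 167.88 thousand, so u = 13.23/167.88 = 7.88%.
After the change, employed falls and unemployed rises by 5.63; labor force unchanged → E = 149.02, U = 18.86, labor force = 167.88 thousand.
New unemployment rate = 18.86 / 167.88 = 11.23%.
Change = 11.23% − 7.88% = +3.35 percentage points.

The unemployment rate changes by +3.35 percentage points.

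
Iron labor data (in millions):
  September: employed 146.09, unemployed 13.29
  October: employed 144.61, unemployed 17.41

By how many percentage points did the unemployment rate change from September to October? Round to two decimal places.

September: labor force = 146.09 + 13.29 = 159.38; u = 13.29/159.38 = 8.34%.
October: labor force = 144.61 + 17.41 = 162.02; u = 17.41/162.02 = 10.75%.
Change = 10.75% − 8.34% = +2.41 pp.

The unemployment rate changed by +2.41 percentage points.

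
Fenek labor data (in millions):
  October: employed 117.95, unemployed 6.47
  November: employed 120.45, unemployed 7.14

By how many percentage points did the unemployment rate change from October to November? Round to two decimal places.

The unemployment rate changed by +0.40 percentage points.

October: labor force = 117.95 + 6.47 = 124.42; u = 6.47/124.42 = 5.20%.
November: labor force = 120.45 + 7.14 = 127.59; u = 7.14/127.59 = 5.60%.
Change = 5.60% − 5.20% = +0.40 pp.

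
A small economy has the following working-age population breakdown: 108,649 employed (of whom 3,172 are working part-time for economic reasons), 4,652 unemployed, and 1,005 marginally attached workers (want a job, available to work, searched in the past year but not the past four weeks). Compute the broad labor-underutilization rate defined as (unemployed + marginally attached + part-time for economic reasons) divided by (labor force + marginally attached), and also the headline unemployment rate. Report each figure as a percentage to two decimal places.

Labor force = 108,649 + 4,652 = 113,301.
Numerator = 4,652 + 1,005 + 3,172 = 8,829.
Denominator = 113,301 + 1,005 = 114,306.
Broad rate = 8,829 / 114,306 = 7.72%.
Headline unemployment rate = 4,652 / 113,301 = 4.11%.

Broad underutilization rate ≈ 7.72%; headline unemployment rate ≈ 4.11%.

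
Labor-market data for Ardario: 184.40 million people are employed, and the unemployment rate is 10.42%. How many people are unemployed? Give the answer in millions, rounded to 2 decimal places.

About 21.45 million are unemployed.

Let U be the number unemployed. The labor force is E + U, and U/(E+U) = 0.1042.
So U = 0.1042 × 184.40 / (1 − 0.1042) = 19.2145 / 0.8958 ≈ 21.45 million.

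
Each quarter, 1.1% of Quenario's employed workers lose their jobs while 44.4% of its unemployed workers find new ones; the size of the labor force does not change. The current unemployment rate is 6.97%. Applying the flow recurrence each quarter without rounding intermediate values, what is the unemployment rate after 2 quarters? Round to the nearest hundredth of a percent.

Unemployment rate after two quarters ≈ 3.77%.

With a fixed labor force, u_{t+1} = u_t + s·(1−u_t) − f·u_t = u_t·(1−s−f) + s.
Here 1−s−f = 0.545 and s = 0.011.
u_1 = 0.069700 × 0.545 + 0.011 = 0.048987.
u_2 = 0.048987 × 0.545 + 0.011 = 0.037698.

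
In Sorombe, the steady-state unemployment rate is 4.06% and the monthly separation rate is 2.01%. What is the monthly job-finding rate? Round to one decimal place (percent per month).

Job-finding rate ≈ 47.5% per month.

From u* = s/(s+f): f = s·(1−u)/u.
f = 2.01 × (1 − 0.0406) / 0.0406 = 1.9284 / 0.0406 ≈ 47.5% per month.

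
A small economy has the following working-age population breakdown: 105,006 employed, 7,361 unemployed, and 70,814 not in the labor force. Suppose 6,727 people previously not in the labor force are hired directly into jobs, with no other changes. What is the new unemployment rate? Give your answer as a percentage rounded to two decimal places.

Initially, labor force = 105,006 + 7,361 = 112,367, so u = 7,361/112,367 = 6.55%.
After the change, employed and labor force both rise by 6,727; unemployed unchanged → E = 111,733, U = 7,361, labor force = 119,094.
New unemployment rate = 7,361 / 119,094 = 6.18%.

New unemployment rate ≈ 6.18%.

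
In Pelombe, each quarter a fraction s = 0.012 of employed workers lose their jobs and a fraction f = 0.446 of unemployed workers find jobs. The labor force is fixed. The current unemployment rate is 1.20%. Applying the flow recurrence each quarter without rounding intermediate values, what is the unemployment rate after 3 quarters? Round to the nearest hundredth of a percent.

Unemployment rate after three quarters ≈ 2.39%.

With a fixed labor force, u_{t+1} = u_t + s·(1−u_t) − f·u_t = u_t·(1−s−f) + s.
Here 1−s−f = 0.542 and s = 0.012.
u_1 = 0.012000 × 0.542 + 0.012 = 0.018504.
u_2 = 0.018504 × 0.542 + 0.012 = 0.022029.
u_3 = 0.022029 × 0.542 + 0.012 = 0.023940.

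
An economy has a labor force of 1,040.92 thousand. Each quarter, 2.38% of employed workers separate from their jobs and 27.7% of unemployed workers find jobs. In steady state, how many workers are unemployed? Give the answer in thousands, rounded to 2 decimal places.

About 82.36 thousand are unemployed in steady state.

Steady-state unemployment rate u* = s/(s+f) = 2.38/(2.38+27.7) = 0.079122.
Unemployed = u* × labor force = 0.079122 × 1,040.92 ≈ 82.36 thousand.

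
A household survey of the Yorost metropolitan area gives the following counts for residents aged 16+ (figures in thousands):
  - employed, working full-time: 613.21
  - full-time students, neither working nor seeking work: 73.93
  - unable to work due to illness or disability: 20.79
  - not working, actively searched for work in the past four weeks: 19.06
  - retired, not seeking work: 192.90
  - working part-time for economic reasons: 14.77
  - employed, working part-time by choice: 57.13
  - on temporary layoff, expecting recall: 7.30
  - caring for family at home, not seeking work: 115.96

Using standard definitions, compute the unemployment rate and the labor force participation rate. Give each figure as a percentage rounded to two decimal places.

Unemployment rate ≈ 3.71%; labor force participation rate ≈ 63.81%.

Employed = 613.21 + 14.77 + 57.13 = 685.11 thousand (anyone who worked, including part-time for economic reasons, counts as employed).
Unemployed = 19.06 + 7.30 = 26.36 thousand (jobless and actively searching, or on temporary layoff).
Labor force = 685.11 + 26.36 = 711.47 thousand.
Not in labor force = 73.93 + 20.79 + 192.90 + 115.96 = 403.58 thousand (those not working and not actively searching are outside the labor force).
Civilian working-age population = 711.47 + 403.58 = 1,115.05 thousand.
Unemployment rate = 26.36 / 711.47 = 3.71%.
Labor force participation rate = 711.47 / 1,115.05 = 63.81%.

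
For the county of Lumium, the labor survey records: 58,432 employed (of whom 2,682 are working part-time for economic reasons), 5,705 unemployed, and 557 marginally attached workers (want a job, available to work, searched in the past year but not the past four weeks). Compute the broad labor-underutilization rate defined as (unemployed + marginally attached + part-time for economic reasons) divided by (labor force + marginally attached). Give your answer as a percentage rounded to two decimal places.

Broad underutilization rate ≈ 13.83%.

Labor force = 58,432 + 5,705 = 64,137.
Numerator = 5,705 + 557 + 2,682 = 8,944.
Denominator = 64,137 + 557 = 64,694.
Broad rate = 8,944 / 64,694 = 13.83%.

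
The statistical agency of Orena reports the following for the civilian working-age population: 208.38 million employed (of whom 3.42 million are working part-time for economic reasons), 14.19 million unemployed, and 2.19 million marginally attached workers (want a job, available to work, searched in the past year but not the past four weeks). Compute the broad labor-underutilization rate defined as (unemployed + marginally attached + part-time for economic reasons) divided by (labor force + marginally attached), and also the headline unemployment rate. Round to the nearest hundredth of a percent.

Labor force = 208.38 + 14.19 = 222.57 million.
Numerator = 14.19 + 2.19 + 3.42 = 19.80 million.
Denominator = 222.57 + 2.19 = 224.76 million.
Broad rate = 19.80 / 224.76 = 8.81%.
Headline unemployment rate = 14.19 / 222.57 = 6.38%.

Broad underutilization rate ≈ 8.81%; headline unemployment rate ≈ 6.38%.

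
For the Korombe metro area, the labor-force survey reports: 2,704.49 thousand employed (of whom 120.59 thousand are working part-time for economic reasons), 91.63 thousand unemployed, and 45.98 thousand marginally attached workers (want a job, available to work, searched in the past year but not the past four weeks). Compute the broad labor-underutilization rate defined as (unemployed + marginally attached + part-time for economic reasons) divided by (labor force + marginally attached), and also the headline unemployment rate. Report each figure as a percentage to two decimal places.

Labor force = 2,704.49 + 91.63 = 2,796.12 thousand.
Numerator = 91.63 + 45.98 + 120.59 = 258.20 thousand.
Denominator = 2,796.12 + 45.98 = 2,842.10 thousand.
Broad rate = 258.20 / 2,842.10 = 9.08%.
Headline unemployment rate = 91.63 / 2,796.12 = 3.28%.

Broad underutilization rate ≈ 9.08%; headline unemployment rate ≈ 3.28%.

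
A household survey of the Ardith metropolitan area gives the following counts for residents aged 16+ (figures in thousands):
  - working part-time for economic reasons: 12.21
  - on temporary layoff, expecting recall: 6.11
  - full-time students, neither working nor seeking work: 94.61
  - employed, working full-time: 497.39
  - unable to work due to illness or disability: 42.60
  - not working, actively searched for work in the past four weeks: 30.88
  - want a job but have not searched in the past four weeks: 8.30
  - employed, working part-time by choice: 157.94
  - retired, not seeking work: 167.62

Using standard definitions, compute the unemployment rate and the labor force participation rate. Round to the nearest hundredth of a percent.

Unemployment rate ≈ 5.25%; labor force participation rate ≈ 69.23%.

Employed = 12.21 + 497.39 + 157.94 = 667.54 thousand (anyone who worked, including part-time for economic reasons, counts as employed).
Unemployed = 6.11 + 30.88 = 36.99 thousand (jobless and actively searching, or on temporary layoff).
Labor force = 667.54 + 36.99 = 704.53 thousand.
Not in labor force = 94.61 + 42.60 + 8.30 + 167.62 = 313.13 thousand (those not working and not actively searching are outside the labor force — including those who want a job but have given up searching).
Civilian working-age population = 704.53 + 313.13 = 1,017.66 thousand.
Unemployment rate = 36.99 / 704.53 = 5.25%.
Labor force participation rate = 704.53 / 1,017.66 = 69.23%.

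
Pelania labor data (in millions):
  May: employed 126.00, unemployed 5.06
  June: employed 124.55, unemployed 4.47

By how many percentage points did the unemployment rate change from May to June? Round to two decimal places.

May: labor force = 126.00 + 5.06 = 131.06; u = 5.06/131.06 = 3.86%.
June: labor force = 124.55 + 4.47 = 129.02; u = 4.47/129.02 = 3.46%.
Change = 3.46% − 3.86% = −0.40 pp.

The unemployment rate changed by −0.40 percentage points.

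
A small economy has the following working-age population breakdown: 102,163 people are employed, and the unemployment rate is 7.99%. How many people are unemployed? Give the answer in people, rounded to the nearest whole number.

Let U be the number unemployed. The labor force is E + U, and U/(E+U) = 0.0799.
So U = 0.0799 × 102,163 / (1 − 0.0799) = 8162.82 / 0.9201 ≈ 8,872.

About 8,872 are unemployed.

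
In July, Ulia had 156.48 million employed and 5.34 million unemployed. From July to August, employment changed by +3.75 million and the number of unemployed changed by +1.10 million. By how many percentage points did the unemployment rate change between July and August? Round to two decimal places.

July: labor force = 156.48 + 5.34 = 161.82; u = 5.34/161.82 = 3.30%.
August: labor force = 160.23 + 6.44 = 166.67; u = 6.44/166.67 = 3.86%.
Change = 3.86% − 3.30% = +0.56 pp.

The unemployment rate changed by +0.56 percentage points.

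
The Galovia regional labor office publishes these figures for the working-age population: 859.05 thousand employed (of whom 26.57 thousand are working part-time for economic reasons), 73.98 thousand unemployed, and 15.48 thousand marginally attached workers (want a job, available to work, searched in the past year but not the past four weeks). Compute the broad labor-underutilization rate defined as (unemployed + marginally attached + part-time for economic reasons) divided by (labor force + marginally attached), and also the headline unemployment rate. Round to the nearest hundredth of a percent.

Labor force = 859.05 + 73.98 = 933.03 thousand.
Numerator = 73.98 + 15.48 + 26.57 = 116.03 thousand.
Denominator = 933.03 + 15.48 = 948.51 thousand.
Broad rate = 116.03 / 948.51 = 12.23%.
Headline unemployment rate = 73.98 / 933.03 = 7.93%.

Broad underutilization rate ≈ 12.23%; headline unemployment rate ≈ 7.93%.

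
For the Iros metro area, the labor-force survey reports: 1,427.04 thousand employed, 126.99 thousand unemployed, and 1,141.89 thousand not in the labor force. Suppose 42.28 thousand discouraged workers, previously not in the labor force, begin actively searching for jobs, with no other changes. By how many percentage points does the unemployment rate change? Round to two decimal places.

Initially, labor force = 1,427.04 + 126.99 = 1,554.03 thousand, so u = 126.99/1,554.03 = 8.17%.
After the change, unemployed and labor force both rise by 42.28 → E = 1,427.04, U = 169.27, labor force = 1,596.31 thousand.
New unemployment rate = 169.27 / 1,596.31 = 10.60%.
Change = 10.60% − 8.17% = +2.43 percentage points.

The unemployment rate changes by +2.43 percentage points.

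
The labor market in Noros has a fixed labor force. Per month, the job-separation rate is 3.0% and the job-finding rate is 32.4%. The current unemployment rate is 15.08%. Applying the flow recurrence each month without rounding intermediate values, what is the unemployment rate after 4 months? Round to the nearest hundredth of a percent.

With a fixed labor force, u_{t+1} = u_t + s·(1−u_t) − f·u_t = u_t·(1−s−f) + s.
Here 1−s−f = 0.646 and s = 0.030.
u_1 = 0.150800 × 0.646 + 0.030 = 0.127417.
u_2 = 0.127417 × 0.646 + 0.030 = 0.112311.
u_3 = 0.112311 × 0.646 + 0.030 = 0.102553.
u_4 = 0.102553 × 0.646 + 0.030 = 0.096249.

Unemployment rate after four months ≈ 9.62%.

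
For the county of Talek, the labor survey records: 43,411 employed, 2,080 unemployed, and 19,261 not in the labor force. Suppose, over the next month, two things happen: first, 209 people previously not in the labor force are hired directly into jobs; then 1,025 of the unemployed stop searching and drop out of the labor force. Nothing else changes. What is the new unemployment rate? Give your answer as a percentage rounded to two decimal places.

Initially, labor force = 43,411 + 2,080 = 45,491, so u = 2,080/45,491 = 4.57%.
After the first change, employed and labor force both rise by 209; unemployed unchanged → E = 43,620, U = 2,080, labor force = 45,700.
After the second change, unemployed and labor force both fall by 1,025 → E = 43,620, U = 1,055, labor force = 44,675.
New unemployment rate = 1,055 / 44,675 = 2.36%.

New unemployment rate ≈ 2.36%.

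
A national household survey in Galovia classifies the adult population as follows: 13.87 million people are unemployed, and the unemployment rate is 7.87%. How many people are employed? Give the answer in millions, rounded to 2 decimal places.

Labor force = U / u = 13.87 / 0.0787 ≈ 176.24 million.
Employed = labor force − unemployed = 176.24 − 13.87 = 162.37 million.

About 162.37 million are employed.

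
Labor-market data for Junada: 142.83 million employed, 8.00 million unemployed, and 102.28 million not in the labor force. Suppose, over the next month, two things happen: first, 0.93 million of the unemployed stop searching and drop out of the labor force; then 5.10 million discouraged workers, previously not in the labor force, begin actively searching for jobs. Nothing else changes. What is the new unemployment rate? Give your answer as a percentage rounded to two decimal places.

New unemployment rate ≈ 7.85%.

Initially, labor force = 142.83 + 8.00 = 150.83 million, so u = 8.00/150.83 = 5.30%.
After the first change, unemployed and labor force both fall by 0.93 → E = 142.83, U = 7.07, labor force = 149.90 million.
After the second change, unemployed and labor force both rise by 5.10 → E = 142.83, U = 12.17, labor force = 155.00 million.
New unemployment rate = 12.17 / 155.00 = 7.85%.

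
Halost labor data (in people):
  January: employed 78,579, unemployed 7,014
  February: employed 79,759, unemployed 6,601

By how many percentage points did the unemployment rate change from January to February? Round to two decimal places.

The unemployment rate changed by −0.55 percentage points.

January: labor force = 78,579 + 7,014 = 85,593; u = 7,014/85,593 = 8.19%.
February: labor force = 79,759 + 6,601 = 86,360; u = 6,601/86,360 = 7.64%.
Change = 7.64% − 8.19% = −0.55 pp.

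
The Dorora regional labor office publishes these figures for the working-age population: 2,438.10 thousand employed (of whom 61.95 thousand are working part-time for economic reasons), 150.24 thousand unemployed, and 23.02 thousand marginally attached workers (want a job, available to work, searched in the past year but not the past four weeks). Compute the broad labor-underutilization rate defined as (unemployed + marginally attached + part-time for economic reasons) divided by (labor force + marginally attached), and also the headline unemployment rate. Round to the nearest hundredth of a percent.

Broad underutilization rate ≈ 9.01%; headline unemployment rate ≈ 5.80%.

Labor force = 2,438.10 + 150.24 = 2,588.34 thousand.
Numerator = 150.24 + 23.02 + 61.95 = 235.21 thousand.
Denominator = 2,588.34 + 23.02 = 2,611.36 thousand.
Broad rate = 235.21 / 2,611.36 = 9.01%.
Headline unemployment rate = 150.24 / 2,588.34 = 5.80%.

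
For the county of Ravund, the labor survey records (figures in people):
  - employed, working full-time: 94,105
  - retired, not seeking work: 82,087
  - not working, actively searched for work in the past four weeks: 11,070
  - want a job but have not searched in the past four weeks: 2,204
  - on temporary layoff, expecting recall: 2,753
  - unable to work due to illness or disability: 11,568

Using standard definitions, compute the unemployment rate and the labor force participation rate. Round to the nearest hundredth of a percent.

Employed = 94,105.
Unemployed = 11,070 + 2,753 = 13,823 (jobless and actively searching, or on temporary layoff).
Labor force = 94,105 + 13,823 = 107,928.
Not in labor force = 82,087 + 2,204 + 11,568 = 95,859 (those not working and not actively searching are outside the labor force — including those who want a job but have given up searching).
Civilian working-age population = 107,928 + 95,859 = 203,787.
Unemployment rate = 13,823 / 107,928 = 12.81%.
Labor force participation rate = 107,928 / 203,787 = 52.96%.

Unemployment rate ≈ 12.81%; labor force participation rate ≈ 52.96%.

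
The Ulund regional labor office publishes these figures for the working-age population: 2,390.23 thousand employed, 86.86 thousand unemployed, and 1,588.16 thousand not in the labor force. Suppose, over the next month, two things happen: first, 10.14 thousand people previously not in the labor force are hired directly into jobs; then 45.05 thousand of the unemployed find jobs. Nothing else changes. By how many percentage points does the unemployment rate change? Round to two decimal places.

The unemployment rate changes by −1.83 percentage points.

Initially, labor force = 2,390.23 + 86.86 = 2,477.09 thousand, so u = 86.86/2,477.09 = 3.51%.
After the first change, employed and labor force both rise by 10.14; unemployed unchanged → E = 2,400.37, U = 86.86, labor force = 2,487.23 thousand.
After the second change, unemployed falls and employed rises by 45.05; labor force unchanged → E = 2,445.42, U = 41.81, labor force = 2,487.23 thousand.
New unemployment rate = 41.81 / 2,487.23 = 1.68%.
Change = 1.68% − 3.51% = −1.83 percentage points.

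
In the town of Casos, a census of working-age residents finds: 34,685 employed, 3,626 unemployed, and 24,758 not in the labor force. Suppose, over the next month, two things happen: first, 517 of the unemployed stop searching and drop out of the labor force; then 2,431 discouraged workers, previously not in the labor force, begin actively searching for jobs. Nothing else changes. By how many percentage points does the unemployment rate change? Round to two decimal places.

The unemployment rate changes by +4.31 percentage points.

Initially, labor force = 34,685 + 3,626 = 38,311, so u = 3,626/38,311 = 9.46%.
After the first change, unemployed and labor force both fall by 517 → E = 34,685, U = 3,109, labor force = 37,794.
After the second change, unemployed and labor force both rise by 2,431 → E = 34,685, U = 5,540, labor force = 40,225.
New unemployment rate = 5,540 / 40,225 = 13.77%.
Change = 13.77% − 9.46% = +4.31 percentage points.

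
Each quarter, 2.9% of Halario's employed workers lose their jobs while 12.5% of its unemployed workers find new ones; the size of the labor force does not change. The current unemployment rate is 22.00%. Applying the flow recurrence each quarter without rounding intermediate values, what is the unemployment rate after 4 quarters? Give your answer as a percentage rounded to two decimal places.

Unemployment rate after four quarters ≈ 20.45%.

With a fixed labor force, u_{t+1} = u_t + s·(1−u_t) − f·u_t = u_t·(1−s−f) + s.
Here 1−s−f = 0.846 and s = 0.029.
u_1 = 0.220000 × 0.846 + 0.029 = 0.215120.
u_2 = 0.215120 × 0.846 + 0.029 = 0.210992.
u_3 = 0.210992 × 0.846 + 0.029 = 0.207499.
u_4 = 0.207499 × 0.846 + 0.029 = 0.204544.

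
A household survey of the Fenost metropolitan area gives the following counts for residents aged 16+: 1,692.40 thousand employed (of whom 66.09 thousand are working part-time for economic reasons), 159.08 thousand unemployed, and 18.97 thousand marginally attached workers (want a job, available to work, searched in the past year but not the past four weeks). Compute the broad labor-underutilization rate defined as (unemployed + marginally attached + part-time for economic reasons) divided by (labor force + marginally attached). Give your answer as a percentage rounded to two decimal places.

Labor force = 1,692.40 + 159.08 = 1,851.48 thousand.
Numerator = 159.08 + 18.97 + 66.09 = 244.14 thousand.
Denominator = 1,851.48 + 18.97 = 1,870.45 thousand.
Broad rate = 244.14 / 1,870.45 = 13.05%.

Broad underutilization rate ≈ 13.05%.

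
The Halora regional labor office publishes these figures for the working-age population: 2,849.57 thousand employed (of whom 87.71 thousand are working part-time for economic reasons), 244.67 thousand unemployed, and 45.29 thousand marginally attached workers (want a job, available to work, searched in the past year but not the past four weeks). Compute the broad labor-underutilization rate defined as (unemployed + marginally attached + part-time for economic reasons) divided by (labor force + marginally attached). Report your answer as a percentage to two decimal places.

Broad underutilization rate ≈ 12.03%.

Labor force = 2,849.57 + 244.67 = 3,094.24 thousand.
Numerator = 244.67 + 45.29 + 87.71 = 377.67 thousand.
Denominator = 3,094.24 + 45.29 = 3,139.53 thousand.
Broad rate = 377.67 / 3,139.53 = 12.03%.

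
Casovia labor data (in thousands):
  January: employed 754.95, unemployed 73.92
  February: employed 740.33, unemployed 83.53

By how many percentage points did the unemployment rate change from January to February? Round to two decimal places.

The unemployment rate changed by +1.22 percentage points.

January: labor force = 754.95 + 73.92 = 828.87; u = 73.92/828.87 = 8.92%.
February: labor force = 740.33 + 83.53 = 823.86; u = 83.53/823.86 = 10.14%.
Change = 10.14% − 8.92% = +1.22 pp.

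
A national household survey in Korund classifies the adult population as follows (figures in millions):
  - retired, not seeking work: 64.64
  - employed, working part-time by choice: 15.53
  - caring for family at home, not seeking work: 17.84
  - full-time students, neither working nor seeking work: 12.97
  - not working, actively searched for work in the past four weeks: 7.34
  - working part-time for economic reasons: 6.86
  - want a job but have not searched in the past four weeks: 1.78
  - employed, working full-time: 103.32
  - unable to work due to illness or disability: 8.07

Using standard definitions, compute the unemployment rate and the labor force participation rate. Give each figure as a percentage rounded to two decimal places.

Unemployment rate ≈ 5.52%; labor force participation rate ≈ 55.82%.

Employed = 15.53 + 6.86 + 103.32 = 125.71 million (anyone who worked, including part-time for economic reasons, counts as employed).
Unemployed = 7.34 million.
Labor force = 125.71 + 7.34 = 133.05 million.
Not in labor force = 64.64 + 17.84 + 12.97 + 1.78 + 8.07 = 105.30 million (those not working and not actively searching are outside the labor force — including those who want a job but have given up searching).
Civilian working-age population = 133.05 + 105.30 = 238.35 million.
Unemployment rate = 7.34 / 133.05 = 5.52%.
Labor force participation rate = 133.05 / 238.35 = 55.82%.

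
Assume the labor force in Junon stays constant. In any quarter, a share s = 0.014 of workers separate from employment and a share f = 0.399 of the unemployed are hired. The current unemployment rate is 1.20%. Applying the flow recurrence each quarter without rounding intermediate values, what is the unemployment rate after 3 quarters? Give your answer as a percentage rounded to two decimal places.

With a fixed labor force, u_{t+1} = u_t + s·(1−u_t) − f·u_t = u_t·(1−s−f) + s.
Here 1−s−f = 0.587 and s = 0.014.
u_1 = 0.012000 × 0.587 + 0.014 = 0.021044.
u_2 = 0.021044 × 0.587 + 0.014 = 0.026353.
u_3 = 0.026353 × 0.587 + 0.014 = 0.029469.

Unemployment rate after three quarters ≈ 2.95%.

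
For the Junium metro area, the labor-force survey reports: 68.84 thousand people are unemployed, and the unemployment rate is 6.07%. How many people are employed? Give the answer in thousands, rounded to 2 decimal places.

About 1,065.26 thousand are employed.

Labor force = U / u = 68.84 / 0.0607 ≈ 1,134.10 thousand.
Employed = labor force − unemployed = 1,134.10 − 68.84 = 1,065.26 thousand.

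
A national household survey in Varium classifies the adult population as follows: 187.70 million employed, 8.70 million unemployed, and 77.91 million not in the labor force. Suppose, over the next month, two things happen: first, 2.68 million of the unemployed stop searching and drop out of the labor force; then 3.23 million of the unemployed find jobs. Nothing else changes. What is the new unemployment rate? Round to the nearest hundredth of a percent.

New unemployment rate ≈ 1.44%.

Initially, labor force = 187.70 + 8.70 = 196.40 million, so u = 8.70/196.40 = 4.43%.
After the first change, unemployed and labor force both fall by 2.68 → E = 187.70, U = 6.02, labor force = 193.72 million.
After the second change, unemployed falls and employed rises by 3.23; labor force unchanged → E = 190.93, U = 2.79, labor force = 193.72 million.
New unemployment rate = 2.79 / 193.72 = 1.44%.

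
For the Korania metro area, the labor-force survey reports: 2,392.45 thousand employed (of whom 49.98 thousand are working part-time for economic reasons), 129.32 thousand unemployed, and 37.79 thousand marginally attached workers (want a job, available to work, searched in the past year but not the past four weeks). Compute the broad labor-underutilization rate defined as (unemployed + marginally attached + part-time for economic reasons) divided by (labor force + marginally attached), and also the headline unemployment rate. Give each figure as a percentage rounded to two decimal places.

Broad underutilization rate ≈ 8.48%; headline unemployment rate ≈ 5.13%.

Labor force = 2,392.45 + 129.32 = 2,521.77 thousand.
Numerator = 129.32 + 37.79 + 49.98 = 217.09 thousand.
Denominator = 2,521.77 + 37.79 = 2,559.56 thousand.
Broad rate = 217.09 / 2,559.56 = 8.48%.
Headline unemployment rate = 129.32 / 2,521.77 = 5.13%.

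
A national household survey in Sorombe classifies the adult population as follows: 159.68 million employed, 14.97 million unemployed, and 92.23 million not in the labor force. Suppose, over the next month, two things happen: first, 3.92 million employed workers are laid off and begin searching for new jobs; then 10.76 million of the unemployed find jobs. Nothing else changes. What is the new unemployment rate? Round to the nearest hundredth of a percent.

Initially, labor force = 159.68 + 14.97 = 174.65 million, so u = 14.97/174.65 = 8.57%.
After the first change, employed falls and unemployed rises by 3.92; labor force unchanged → E = 155.76, U = 18.89, labor force = 174.65 million.
After the second change, unemployed falls and employed rises by 10.76; labor force unchanged → E = 166.52, U = 8.13, labor force = 174.65 million.
New unemployment rate = 8.13 / 174.65 = 4.66%.

New unemployment rate ≈ 4.66%.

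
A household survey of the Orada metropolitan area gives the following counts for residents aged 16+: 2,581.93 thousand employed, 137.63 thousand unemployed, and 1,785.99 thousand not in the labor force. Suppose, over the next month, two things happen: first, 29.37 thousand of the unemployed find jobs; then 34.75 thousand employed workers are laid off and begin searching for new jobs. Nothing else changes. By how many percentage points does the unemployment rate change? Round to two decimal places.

Initially, labor force = 2,581.93 + 137.63 = 2,719.56 thousand, so u = 137.63/2,719.56 = 5.06%.
After the first change, unemployed falls and employed rises by 29.37; labor force unchanged → E = 2,611.30, U = 108.26, labor force = 2,719.56 thousand.
After the second change, employed falls and unemployed rises by 34.75; labor force unchanged → E = 2,576.55, U = 143.01, labor force = 2,719.56 thousand.
New unemployment rate = 143.01 / 2,719.56 = 5.26%.
Change = 5.26% − 5.06% = +0.20 percentage points.

The unemployment rate changes by +0.20 percentage points.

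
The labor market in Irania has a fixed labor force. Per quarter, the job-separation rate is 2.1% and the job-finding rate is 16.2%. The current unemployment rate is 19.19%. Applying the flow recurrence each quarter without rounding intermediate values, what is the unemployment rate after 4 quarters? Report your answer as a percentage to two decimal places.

With a fixed labor force, u_{t+1} = u_t + s·(1−u_t) − f·u_t = u_t·(1−s−f) + s.
Here 1−s−f = 0.817 and s = 0.021.
u_1 = 0.191900 × 0.817 + 0.021 = 0.177782.
u_2 = 0.177782 × 0.817 + 0.021 = 0.166248.
u_3 = 0.166248 × 0.817 + 0.021 = 0.156825.
u_4 = 0.156825 × 0.817 + 0.021 = 0.149126.

Unemployment rate after four quarters ≈ 14.91%.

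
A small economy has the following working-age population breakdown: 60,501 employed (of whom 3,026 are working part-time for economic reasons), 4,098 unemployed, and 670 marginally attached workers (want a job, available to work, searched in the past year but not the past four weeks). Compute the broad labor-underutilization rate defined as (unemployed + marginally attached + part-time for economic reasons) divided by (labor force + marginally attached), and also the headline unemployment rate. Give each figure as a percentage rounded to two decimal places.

Labor force = 60,501 + 4,098 = 64,599.
Numerator = 4,098 + 670 + 3,026 = 7,794.
Denominator = 64,599 + 670 = 65,269.
Broad rate = 7,794 / 65,269 = 11.94%.
Headline unemployment rate = 4,098 / 64,599 = 6.34%.

Broad underutilization rate ≈ 11.94%; headline unemployment rate ≈ 6.34%.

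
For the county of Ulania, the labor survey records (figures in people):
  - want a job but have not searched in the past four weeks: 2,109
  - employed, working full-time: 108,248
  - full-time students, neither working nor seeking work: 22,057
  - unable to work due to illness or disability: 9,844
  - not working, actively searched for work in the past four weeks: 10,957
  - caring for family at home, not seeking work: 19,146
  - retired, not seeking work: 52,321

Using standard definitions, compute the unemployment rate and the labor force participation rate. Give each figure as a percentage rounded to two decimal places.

Employed = 108,248.
Unemployed = 10,957.
Labor force = 108,248 + 10,957 = 119,205.
Not in labor force = 2,109 + 22,057 + 9,844 + 19,146 + 52,321 = 105,477 (those not working and not actively searching are outside the labor force — including those who want a job but have given up searching).
Civilian working-age population = 119,205 + 105,477 = 224,682.
Unemployment rate = 10,957 / 119,205 = 9.19%.
Labor force participation rate = 119,205 / 224,682 = 53.05%.

Unemployment rate ≈ 9.19%; labor force participation rate ≈ 53.05%.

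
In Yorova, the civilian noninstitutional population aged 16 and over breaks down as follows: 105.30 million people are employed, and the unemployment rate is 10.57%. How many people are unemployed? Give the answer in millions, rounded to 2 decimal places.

Let U be the number unemployed. The labor force is E + U, and U/(E+U) = 0.1057.
So U = 0.1057 × 105.30 / (1 − 0.1057) = 11.1302 / 0.8943 ≈ 12.45 million.

About 12.45 million are unemployed.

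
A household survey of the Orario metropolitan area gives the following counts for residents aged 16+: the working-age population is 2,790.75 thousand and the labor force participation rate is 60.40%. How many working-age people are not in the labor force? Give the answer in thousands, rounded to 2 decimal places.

Share not in the labor force = 1 − 0.6040 = 0.3960.
Not in labor force = 0.3960 × 2,790.75 ≈ 1,105.14 thousand.

About 1,105.14 thousand are not in the labor force.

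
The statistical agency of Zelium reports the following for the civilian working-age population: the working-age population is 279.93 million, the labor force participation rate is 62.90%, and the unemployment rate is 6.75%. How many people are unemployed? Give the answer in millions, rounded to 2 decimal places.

Labor force = 0.6290 × 279.93 = 176.08 million.
Unemployed = 0.0675 × 176.08 ≈ 11.89 million.

About 11.89 million are unemployed.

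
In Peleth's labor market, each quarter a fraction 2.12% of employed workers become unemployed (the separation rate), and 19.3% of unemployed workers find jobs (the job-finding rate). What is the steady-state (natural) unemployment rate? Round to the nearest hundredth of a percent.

At steady state the flows balance: s·E = f·U, so U/(E+U) = s/(s+f).
u* = 2.12 / (2.12 + 19.3) = 2.12 / 21.42 = 9.90%.

Steady-state unemployment rate ≈ 9.90%.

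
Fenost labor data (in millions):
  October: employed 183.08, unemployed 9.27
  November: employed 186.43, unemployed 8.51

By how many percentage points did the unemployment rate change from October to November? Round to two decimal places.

The unemployment rate changed by −0.45 percentage points.

October: labor force = 183.08 + 9.27 = 192.35; u = 9.27/192.35 = 4.82%.
November: labor force = 186.43 + 8.51 = 194.94; u = 8.51/194.94 = 4.37%.
Change = 4.37% − 4.82% = −0.45 pp.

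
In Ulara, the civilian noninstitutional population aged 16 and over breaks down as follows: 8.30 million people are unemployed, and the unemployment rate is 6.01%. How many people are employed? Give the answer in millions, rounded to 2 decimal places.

About 129.80 million are employed.

Labor force = U / u = 8.30 / 0.0601 ≈ 138.10 million.
Employed = labor force − unemployed = 138.10 − 8.30 = 129.80 million.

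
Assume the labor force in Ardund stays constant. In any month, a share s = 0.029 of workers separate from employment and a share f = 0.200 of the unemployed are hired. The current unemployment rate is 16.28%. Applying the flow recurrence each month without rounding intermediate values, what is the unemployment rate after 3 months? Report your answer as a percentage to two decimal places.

With a fixed labor force, u_{t+1} = u_t + s·(1−u_t) − f·u_t = u_t·(1−s−f) + s.
Here 1−s−f = 0.771 and s = 0.029.
u_1 = 0.162800 × 0.771 + 0.029 = 0.154519.
u_2 = 0.154519 × 0.771 + 0.029 = 0.148134.
u_3 = 0.148134 × 0.771 + 0.029 = 0.143211.

Unemployment rate after three months ≈ 14.32%.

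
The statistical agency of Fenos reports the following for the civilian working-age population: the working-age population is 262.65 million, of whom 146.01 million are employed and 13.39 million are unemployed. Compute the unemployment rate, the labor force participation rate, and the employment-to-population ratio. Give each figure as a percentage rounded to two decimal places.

Labor force = employed + unemployed = 146.01 + 13.39 = 159.40 million.
Unemployment rate = 13.39 / 159.40 = 8.40%.
Labor force participation rate = 159.40 / 262.65 = 60.69%.
Employment-population ratio = 146.01 / 262.65 = 55.59%.

Unemployment rate ≈ 8.40%; labor force participation rate ≈ 60.69%; employment-population ratio ≈ 55.59%.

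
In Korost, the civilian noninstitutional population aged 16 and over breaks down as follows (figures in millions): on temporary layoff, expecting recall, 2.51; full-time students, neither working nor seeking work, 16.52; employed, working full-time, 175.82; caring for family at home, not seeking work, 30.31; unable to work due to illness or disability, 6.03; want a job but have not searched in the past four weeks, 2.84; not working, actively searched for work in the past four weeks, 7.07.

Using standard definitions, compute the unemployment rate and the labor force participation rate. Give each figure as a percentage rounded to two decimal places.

Unemployment rate ≈ 5.17%; labor force participation rate ≈ 76.90%.

Employed = 175.82 million.
Unemployed = 2.51 + 7.07 = 9.58 million (jobless and actively searching, or on temporary layoff).
Labor force = 175.82 + 9.58 = 185.40 million.
Not in labor force = 16.52 + 30.31 + 6.03 + 2.84 = 55.70 million (those not working and not actively searching are outside the labor force — including those who want a job but have given up searching).
Civilian working-age population = 185.40 + 55.70 = 241.10 million.
Unemployment rate = 9.58 / 185.40 = 5.17%.
Labor force participation rate = 185.40 / 241.10 = 76.90%.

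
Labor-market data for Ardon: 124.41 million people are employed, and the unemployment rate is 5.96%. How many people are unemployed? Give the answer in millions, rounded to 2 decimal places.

About 7.88 million are unemployed.

Let U be the number unemployed. The labor force is E + U, and U/(E+U) = 0.0596.
So U = 0.0596 × 124.41 / (1 − 0.0596) = 7.4148 / 0.9404 ≈ 7.88 million.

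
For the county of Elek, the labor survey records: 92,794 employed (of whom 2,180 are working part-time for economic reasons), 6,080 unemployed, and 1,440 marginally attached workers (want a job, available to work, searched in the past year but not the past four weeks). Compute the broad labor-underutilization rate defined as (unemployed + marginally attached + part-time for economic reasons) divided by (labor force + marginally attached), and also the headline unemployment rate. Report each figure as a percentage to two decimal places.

Labor force = 92,794 + 6,080 = 98,874.
Numerator = 6,080 + 1,440 + 2,180 = 9,700.
Denominator = 98,874 + 1,440 = 100,314.
Broad rate = 9,700 / 100,314 = 9.67%.
Headline unemployment rate = 6,080 / 98,874 = 6.15%.

Broad underutilization rate ≈ 9.67%; headline unemployment rate ≈ 6.15%.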